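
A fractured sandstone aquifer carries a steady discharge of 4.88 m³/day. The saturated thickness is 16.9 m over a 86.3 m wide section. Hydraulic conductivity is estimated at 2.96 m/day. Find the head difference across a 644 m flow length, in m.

Cross-sectional area A = 86.3 × 16.9 = 1458 m².
From Q = K·A·i, i = Q / (K·A) = 4.88 / (2.960 × 1458) = 0.001130.
Head loss Δh = i · L = 0.001130 × 644 = 0.7280 m.

0.728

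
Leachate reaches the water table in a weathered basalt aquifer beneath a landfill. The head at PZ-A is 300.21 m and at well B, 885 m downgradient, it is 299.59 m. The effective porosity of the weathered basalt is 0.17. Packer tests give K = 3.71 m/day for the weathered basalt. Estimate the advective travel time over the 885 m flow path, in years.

Hydraulic gradient i = (300.21 − 299.59) / 885 = 0.62 / 885 = 0.0007006.
Darcy flux q = K · i = 3.710 × 0.0007006 = 0.002599 m/day.
Seepage velocity v = q / n_e = 0.002599 / 0.17 = 0.01529 m/day.
Travel time t = L / v = 885 / 0.01529 = 57886 days = 158.5 years.

158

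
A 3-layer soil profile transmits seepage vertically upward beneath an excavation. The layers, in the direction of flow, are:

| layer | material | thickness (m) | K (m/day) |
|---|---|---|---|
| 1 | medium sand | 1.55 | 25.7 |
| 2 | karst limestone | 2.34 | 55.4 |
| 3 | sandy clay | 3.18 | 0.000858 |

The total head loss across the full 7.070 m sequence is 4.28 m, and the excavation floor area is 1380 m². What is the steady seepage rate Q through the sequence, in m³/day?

Flow is perpendicular to layering, so the layers act in series and the equivalent K is the thickness-weighted harmonic mean.
Total thickness L = 1.55 + 2.34 + 3.18 = 7.070 m.
Σ(b_i/K_i) = 1.55/25.7 + 2.34/55.4 + 3.18/0.000858 = 3706 d.
K_eq = L / Σ(b_i/K_i) = 7.070 / 3706 = 0.001908 m/day.
Q = K_eq · A · (Δh/L) = 0.001908 × 1380 × (4.28/7.070) = 1.594 m³/day.

1.59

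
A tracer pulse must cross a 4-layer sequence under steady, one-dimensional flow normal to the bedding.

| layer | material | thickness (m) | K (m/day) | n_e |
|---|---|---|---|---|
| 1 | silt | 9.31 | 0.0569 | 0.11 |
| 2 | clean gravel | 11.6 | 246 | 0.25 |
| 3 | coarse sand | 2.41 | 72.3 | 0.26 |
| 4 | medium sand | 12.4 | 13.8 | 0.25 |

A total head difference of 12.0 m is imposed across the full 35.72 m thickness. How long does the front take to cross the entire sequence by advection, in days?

105

With flow normal to the layers, continuity requires the same specific discharge q through every layer.
Σ(b_i/K_i) = 9.31/0.0569 + 11.6/246 + 2.41/72.3 + 12.4/13.8 = 164.6 d.
q = Δh / Σ(b_i/K_i) = 12.0 / 164.6 = 0.07290 m/day.
In each layer the seepage velocity is v_i = q/n_i, so the layer transit time is t_i = b_i·n_i / q:
  layer 1 (silt): t_1 = 9.31 × 0.11 / 0.07290 = 14.05 d
  layer 2 (clean gravel): t_2 = 11.6 × 0.25 / 0.07290 = 39.78 d
  layer 3 (coarse sand): t_3 = 2.41 × 0.26 / 0.07290 = 8.595 d
  layer 4 (medium sand): t_4 = 12.4 × 0.25 / 0.07290 = 42.52 d
Total t = Σ t_i = 104.9 days.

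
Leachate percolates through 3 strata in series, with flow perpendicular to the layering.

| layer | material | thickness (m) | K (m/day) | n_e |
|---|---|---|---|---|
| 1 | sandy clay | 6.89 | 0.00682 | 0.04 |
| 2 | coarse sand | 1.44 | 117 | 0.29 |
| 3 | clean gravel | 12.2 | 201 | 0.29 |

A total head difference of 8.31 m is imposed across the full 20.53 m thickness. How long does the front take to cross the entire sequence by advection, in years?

1.41

With flow normal to the layers, continuity requires the same specific discharge q through every layer.
Σ(b_i/K_i) = 6.89/0.00682 + 1.44/117 + 12.2/201 = 1010 d.
q = Δh / Σ(b_i/K_i) = 8.31 / 1010 = 0.008225 m/day.
In each layer the seepage velocity is v_i = q/n_i, so the layer transit time is t_i = b_i·n_i / q:
  layer 1 (sandy clay): t_1 = 6.89 × 0.04 / 0.008225 = 33.51 d
  layer 2 (coarse sand): t_2 = 1.44 × 0.29 / 0.008225 = 50.77 d
  layer 3 (clean gravel): t_3 = 12.2 × 0.29 / 0.008225 = 430.2 d
Total t = Σ t_i = 514.4 days = 1.408 years.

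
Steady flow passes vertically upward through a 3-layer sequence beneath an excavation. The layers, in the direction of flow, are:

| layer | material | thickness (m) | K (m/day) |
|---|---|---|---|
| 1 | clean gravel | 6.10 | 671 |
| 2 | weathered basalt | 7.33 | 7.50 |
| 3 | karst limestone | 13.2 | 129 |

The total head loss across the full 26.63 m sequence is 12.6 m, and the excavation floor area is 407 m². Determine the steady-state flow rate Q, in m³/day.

4710

Flow is perpendicular to layering, so the layers act in series and the equivalent K is the thickness-weighted harmonic mean.
Total thickness L = 6.10 + 7.33 + 13.2 = 26.63 m.
Σ(b_i/K_i) = 6.10/671 + 7.33/7.50 + 13.2/129 = 1.089 d.
K_eq = L / Σ(b_i/K_i) = 26.63 / 1.089 = 24.46 m/day.
Q = K_eq · A · (Δh/L) = 24.46 × 407 × (12.6/26.63) = 4710 m³/day.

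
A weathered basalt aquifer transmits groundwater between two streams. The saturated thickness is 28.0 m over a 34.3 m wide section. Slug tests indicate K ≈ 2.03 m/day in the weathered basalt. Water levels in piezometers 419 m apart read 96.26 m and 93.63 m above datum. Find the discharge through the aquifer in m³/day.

Cross-sectional area A = 34.3 × 28.0 = 960.4 m².
Hydraulic gradient i = (96.26 − 93.63) / 419 = 2.63 / 419 = 0.006277.
Darcy's law: Q = K · A · i = 2.030 × 960.4 × 0.006277 = 12.24 m³/day.

12.2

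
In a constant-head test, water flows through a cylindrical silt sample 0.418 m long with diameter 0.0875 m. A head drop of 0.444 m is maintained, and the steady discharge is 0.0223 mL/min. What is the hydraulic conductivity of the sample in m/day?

Cross-sectional area A = π·(d/2)² = π × (0.0875/2)² = 0.006013 m².
Convert discharge: 0.0223 mL/min = 3.717e-10 m³/s.
Darcy's law rearranged: K = Q·L / (A·Δh) = 3.717e-10 × 0.418 / (0.006013 × 0.444) = 5.819e-08 m/s = 0.005028 m/day.

0.00503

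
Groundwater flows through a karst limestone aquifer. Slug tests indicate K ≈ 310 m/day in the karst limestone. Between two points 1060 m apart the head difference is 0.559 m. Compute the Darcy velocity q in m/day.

0.163

Hydraulic gradient i = Δh / L = 0.559 / 1060 = 0.0005274.
Specific discharge q = K · i = 310.0 × 0.0005274 = 0.1635 m/day.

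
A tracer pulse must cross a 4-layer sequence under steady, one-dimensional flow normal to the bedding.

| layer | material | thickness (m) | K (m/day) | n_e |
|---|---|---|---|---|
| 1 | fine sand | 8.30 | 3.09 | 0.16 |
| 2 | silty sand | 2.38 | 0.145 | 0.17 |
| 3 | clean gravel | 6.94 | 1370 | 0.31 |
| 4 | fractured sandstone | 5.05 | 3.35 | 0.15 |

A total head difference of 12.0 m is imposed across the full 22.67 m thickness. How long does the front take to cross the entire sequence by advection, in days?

7.97

With flow normal to the layers, continuity requires the same specific discharge q through every layer.
Σ(b_i/K_i) = 8.30/3.09 + 2.38/0.145 + 6.94/1370 + 5.05/3.35 = 20.61 d.
q = Δh / Σ(b_i/K_i) = 12.0 / 20.61 = 0.5822 m/day.
In each layer the seepage velocity is v_i = q/n_i, so the layer transit time is t_i = b_i·n_i / q:
  layer 1 (fine sand): t_1 = 8.30 × 0.16 / 0.5822 = 2.281 d
  layer 2 (silty sand): t_2 = 2.38 × 0.17 / 0.5822 = 0.6950 d
  layer 3 (clean gravel): t_3 = 6.94 × 0.31 / 0.5822 = 3.695 d
  layer 4 (fractured sandstone): t_4 = 5.05 × 0.15 / 0.5822 = 1.301 d
Total t = Σ t_i = 7.973 days.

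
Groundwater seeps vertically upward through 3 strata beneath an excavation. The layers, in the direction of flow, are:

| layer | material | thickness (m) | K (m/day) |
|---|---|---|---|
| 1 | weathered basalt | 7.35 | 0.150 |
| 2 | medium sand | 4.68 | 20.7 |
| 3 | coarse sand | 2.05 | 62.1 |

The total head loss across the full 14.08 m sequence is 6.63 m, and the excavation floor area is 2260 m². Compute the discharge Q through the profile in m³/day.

304

Flow is perpendicular to layering, so the layers act in series and the equivalent K is the thickness-weighted harmonic mean.
Total thickness L = 7.35 + 4.68 + 2.05 = 14.08 m.
Σ(b_i/K_i) = 7.35/0.150 + 4.68/20.7 + 2.05/62.1 = 49.26 d.
K_eq = L / Σ(b_i/K_i) = 14.08 / 49.26 = 0.2858 m/day.
Q = K_eq · A · (Δh/L) = 0.2858 × 2260 × (6.63/14.08) = 304.2 m³/day.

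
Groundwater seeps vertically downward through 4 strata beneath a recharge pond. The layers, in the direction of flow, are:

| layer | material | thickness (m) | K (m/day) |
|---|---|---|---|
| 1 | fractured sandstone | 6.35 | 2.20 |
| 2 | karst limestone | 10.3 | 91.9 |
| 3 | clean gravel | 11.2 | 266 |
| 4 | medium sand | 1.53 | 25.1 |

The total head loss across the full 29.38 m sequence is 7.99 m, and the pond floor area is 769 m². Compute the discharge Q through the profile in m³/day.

Flow is perpendicular to layering, so the layers act in series and the equivalent K is the thickness-weighted harmonic mean.
Total thickness L = 6.35 + 10.3 + 11.2 + 1.53 = 29.38 m.
Σ(b_i/K_i) = 6.35/2.20 + 10.3/91.9 + 11.2/266 + 1.53/25.1 = 3.102 d.
K_eq = L / Σ(b_i/K_i) = 29.38 / 3.102 = 9.473 m/day.
Q = K_eq · A · (Δh/L) = 9.473 × 769 × (7.99/29.38) = 1981 m³/day.

1980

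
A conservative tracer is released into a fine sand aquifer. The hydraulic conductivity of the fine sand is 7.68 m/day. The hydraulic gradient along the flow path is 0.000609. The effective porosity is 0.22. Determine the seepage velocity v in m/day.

Hydraulic gradient i = 0.000609.
Darcy flux q = K · i = 7.680 × 0.0006090 = 0.004677 m/day.
Seepage velocity v = q / n_e = 0.004677 / 0.22 = 0.02126 m/day.

0.0213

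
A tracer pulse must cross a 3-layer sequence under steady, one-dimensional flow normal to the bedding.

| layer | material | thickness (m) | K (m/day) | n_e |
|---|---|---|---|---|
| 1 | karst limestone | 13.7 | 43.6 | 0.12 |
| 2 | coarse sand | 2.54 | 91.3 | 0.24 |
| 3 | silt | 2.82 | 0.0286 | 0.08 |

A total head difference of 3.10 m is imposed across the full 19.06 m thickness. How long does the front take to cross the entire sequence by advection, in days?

79.1

With flow normal to the layers, continuity requires the same specific discharge q through every layer.
Σ(b_i/K_i) = 13.7/43.6 + 2.54/91.3 + 2.82/0.0286 = 98.94 d.
q = Δh / Σ(b_i/K_i) = 3.10 / 98.94 = 0.03133 m/day.
In each layer the seepage velocity is v_i = q/n_i, so the layer transit time is t_i = b_i·n_i / q:
  layer 1 (karst limestone): t_1 = 13.7 × 0.12 / 0.03133 = 52.47 d
  layer 2 (coarse sand): t_2 = 2.54 × 0.24 / 0.03133 = 19.46 d
  layer 3 (silt): t_3 = 2.82 × 0.08 / 0.03133 = 7.201 d
Total t = Σ t_i = 79.13 days.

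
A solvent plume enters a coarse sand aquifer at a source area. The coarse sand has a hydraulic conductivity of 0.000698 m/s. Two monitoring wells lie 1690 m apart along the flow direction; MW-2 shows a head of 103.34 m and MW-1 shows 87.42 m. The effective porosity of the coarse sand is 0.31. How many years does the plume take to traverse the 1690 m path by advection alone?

2.52

Convert K: 0.000698 m/s × 86400 = 60.31 m/day.
Hydraulic gradient i = (103.34 − 87.42) / 1690 = 15.92 / 1690 = 0.009420.
Darcy flux q = K · i = 60.31 × 0.009420 = 0.5681 m/day.
Seepage velocity v = q / n_e = 0.5681 / 0.31 = 1.833 m/day.
Travel time t = L / v = 1690 / 1.833 = 922.2 days = 2.525 years.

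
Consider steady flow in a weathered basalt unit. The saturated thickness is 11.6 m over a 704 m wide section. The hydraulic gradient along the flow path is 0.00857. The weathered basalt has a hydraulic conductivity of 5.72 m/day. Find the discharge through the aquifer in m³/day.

400

Cross-sectional area A = 704 × 11.6 = 8166 m².
Hydraulic gradient i = 0.00857.
Darcy's law: Q = K · A · i = 5.720 × 8166 × 0.008570 = 400.3 m³/day.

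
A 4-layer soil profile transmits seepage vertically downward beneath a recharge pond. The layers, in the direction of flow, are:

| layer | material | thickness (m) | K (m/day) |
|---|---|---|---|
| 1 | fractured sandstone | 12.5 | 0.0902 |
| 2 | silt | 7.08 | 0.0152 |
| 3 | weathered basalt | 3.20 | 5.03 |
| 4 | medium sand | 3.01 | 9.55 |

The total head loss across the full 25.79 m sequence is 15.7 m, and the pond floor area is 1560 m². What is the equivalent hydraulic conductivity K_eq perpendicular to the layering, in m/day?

Flow is perpendicular to layering, so the layers act in series and the equivalent K is the thickness-weighted harmonic mean.
Total thickness L = 12.5 + 7.08 + 3.20 + 3.01 = 25.79 m.
Σ(b_i/K_i) = 12.5/0.0902 + 7.08/0.0152 + 3.20/5.03 + 3.01/9.55 = 605.3 d.
K_eq = L / Σ(b_i/K_i) = 25.79 / 605.3 = 0.04261 m/day.

0.0426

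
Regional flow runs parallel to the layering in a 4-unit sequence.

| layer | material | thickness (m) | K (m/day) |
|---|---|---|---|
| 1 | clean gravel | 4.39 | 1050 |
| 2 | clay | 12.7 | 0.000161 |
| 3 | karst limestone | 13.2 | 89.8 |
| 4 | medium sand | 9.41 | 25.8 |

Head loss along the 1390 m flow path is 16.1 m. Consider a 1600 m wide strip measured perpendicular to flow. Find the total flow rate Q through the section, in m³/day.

112000

Flow is parallel to layering, so each bed carries its own Darcy discharge and the transmissivities add.
Σ(K_i·b_i) = 1050×4.39 + 0.000161×12.7 + 89.8×13.2 + 25.8×9.41 = 6038 m²/day.
Hydraulic gradient i = Δh / L = 16.1 / 1390 = 0.01158.
Q = Σ(K_i·b_i) · W · i = 6038 × 1600 × 0.01158 = 1.119e+05 m³/day.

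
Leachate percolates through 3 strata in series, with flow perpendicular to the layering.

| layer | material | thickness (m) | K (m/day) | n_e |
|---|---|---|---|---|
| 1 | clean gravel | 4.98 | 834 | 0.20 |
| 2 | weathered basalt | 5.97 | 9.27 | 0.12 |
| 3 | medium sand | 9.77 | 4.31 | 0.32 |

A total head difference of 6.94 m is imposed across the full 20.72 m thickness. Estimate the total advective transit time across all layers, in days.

With flow normal to the layers, continuity requires the same specific discharge q through every layer.
Σ(b_i/K_i) = 4.98/834 + 5.97/9.27 + 9.77/4.31 = 2.917 d.
q = Δh / Σ(b_i/K_i) = 6.94 / 2.917 = 2.379 m/day.
In each layer the seepage velocity is v_i = q/n_i, so the layer transit time is t_i = b_i·n_i / q:
  layer 1 (clean gravel): t_1 = 4.98 × 0.20 / 2.379 = 0.4186 d
  layer 2 (weathered basalt): t_2 = 5.97 × 0.12 / 2.379 = 0.3011 d
  layer 3 (medium sand): t_3 = 9.77 × 0.32 / 2.379 = 1.314 d
Total t = Σ t_i = 2.034 days.

2.03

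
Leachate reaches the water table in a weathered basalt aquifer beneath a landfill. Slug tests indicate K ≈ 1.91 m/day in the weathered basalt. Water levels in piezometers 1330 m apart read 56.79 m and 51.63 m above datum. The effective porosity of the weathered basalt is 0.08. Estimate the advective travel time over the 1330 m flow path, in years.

39.3

Hydraulic gradient i = (56.79 − 51.63) / 1330 = 5.16 / 1330 = 0.003880.
Darcy flux q = K · i = 1.910 × 0.003880 = 0.007410 m/day.
Seepage velocity v = q / n_e = 0.007410 / 0.08 = 0.09263 m/day.
Travel time t = L / v = 1330 / 0.09263 = 14359 days = 39.31 years.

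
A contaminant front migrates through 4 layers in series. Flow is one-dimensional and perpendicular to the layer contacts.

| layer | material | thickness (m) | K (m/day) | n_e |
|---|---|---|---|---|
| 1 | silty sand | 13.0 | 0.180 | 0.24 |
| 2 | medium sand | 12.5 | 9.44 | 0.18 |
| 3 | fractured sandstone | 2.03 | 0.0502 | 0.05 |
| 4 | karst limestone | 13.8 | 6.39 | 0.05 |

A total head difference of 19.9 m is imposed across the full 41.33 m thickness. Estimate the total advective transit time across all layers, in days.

With flow normal to the layers, continuity requires the same specific discharge q through every layer.
Σ(b_i/K_i) = 13.0/0.180 + 12.5/9.44 + 2.03/0.0502 + 13.8/6.39 = 116.1 d.
q = Δh / Σ(b_i/K_i) = 19.9 / 116.1 = 0.1713 m/day.
In each layer the seepage velocity is v_i = q/n_i, so the layer transit time is t_i = b_i·n_i / q:
  layer 1 (silty sand): t_1 = 13.0 × 0.24 / 0.1713 = 18.21 d
  layer 2 (medium sand): t_2 = 12.5 × 0.18 / 0.1713 = 13.13 d
  layer 3 (fractured sandstone): t_3 = 2.03 × 0.05 / 0.1713 = 0.5924 d
  layer 4 (karst limestone): t_4 = 13.8 × 0.05 / 0.1713 = 4.027 d
Total t = Σ t_i = 35.96 days.

36.0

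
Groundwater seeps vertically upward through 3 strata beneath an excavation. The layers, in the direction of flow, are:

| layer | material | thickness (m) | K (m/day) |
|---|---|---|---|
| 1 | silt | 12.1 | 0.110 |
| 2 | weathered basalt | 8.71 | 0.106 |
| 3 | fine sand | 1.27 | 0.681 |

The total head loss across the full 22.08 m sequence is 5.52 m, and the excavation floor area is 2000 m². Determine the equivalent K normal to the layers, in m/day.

Flow is perpendicular to layering, so the layers act in series and the equivalent K is the thickness-weighted harmonic mean.
Total thickness L = 12.1 + 8.71 + 1.27 = 22.08 m.
Σ(b_i/K_i) = 12.1/0.110 + 8.71/0.106 + 1.27/0.681 = 194.0 d.
K_eq = L / Σ(b_i/K_i) = 22.08 / 194.0 = 0.1138 m/day.

0.114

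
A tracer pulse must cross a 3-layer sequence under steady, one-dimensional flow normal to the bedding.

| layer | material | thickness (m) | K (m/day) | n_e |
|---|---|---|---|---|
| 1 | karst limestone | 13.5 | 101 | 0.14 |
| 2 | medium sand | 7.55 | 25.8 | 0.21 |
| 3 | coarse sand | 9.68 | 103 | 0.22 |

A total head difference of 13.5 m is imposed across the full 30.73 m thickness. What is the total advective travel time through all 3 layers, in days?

With flow normal to the layers, continuity requires the same specific discharge q through every layer.
Σ(b_i/K_i) = 13.5/101 + 7.55/25.8 + 9.68/103 = 0.5203 d.
q = Δh / Σ(b_i/K_i) = 13.5 / 0.5203 = 25.95 m/day.
In each layer the seepage velocity is v_i = q/n_i, so the layer transit time is t_i = b_i·n_i / q:
  layer 1 (karst limestone): t_1 = 13.5 × 0.14 / 25.95 = 0.07284 d
  layer 2 (medium sand): t_2 = 7.55 × 0.21 / 25.95 = 0.06110 d
  layer 3 (coarse sand): t_3 = 9.68 × 0.22 / 25.95 = 0.08207 d
Total t = Σ t_i = 0.2160 days.

0.216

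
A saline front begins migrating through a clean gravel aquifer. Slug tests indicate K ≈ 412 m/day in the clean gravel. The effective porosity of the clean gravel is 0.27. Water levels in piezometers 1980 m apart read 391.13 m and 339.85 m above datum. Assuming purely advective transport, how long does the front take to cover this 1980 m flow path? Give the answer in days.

50.1

Hydraulic gradient i = (391.13 − 339.85) / 1980 = 51.28 / 1980 = 0.02590.
Darcy flux q = K · i = 412.0 × 0.02590 = 10.67 m/day.
Seepage velocity v = q / n_e = 10.67 / 0.27 = 39.52 m/day.
Travel time t = L / v = 1980 / 39.52 = 50.10 days.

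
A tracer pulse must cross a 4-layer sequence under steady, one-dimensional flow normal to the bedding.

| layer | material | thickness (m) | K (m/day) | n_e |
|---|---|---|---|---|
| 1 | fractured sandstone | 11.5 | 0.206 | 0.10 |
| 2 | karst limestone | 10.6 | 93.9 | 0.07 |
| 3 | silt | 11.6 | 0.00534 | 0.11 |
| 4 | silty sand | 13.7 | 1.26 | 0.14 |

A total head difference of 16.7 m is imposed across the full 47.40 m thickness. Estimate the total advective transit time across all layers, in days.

With flow normal to the layers, continuity requires the same specific discharge q through every layer.
Σ(b_i/K_i) = 11.5/0.206 + 10.6/93.9 + 11.6/0.00534 + 13.7/1.26 = 2239 d.
q = Δh / Σ(b_i/K_i) = 16.7 / 2239 = 0.007458 m/day.
In each layer the seepage velocity is v_i = q/n_i, so the layer transit time is t_i = b_i·n_i / q:
  layer 1 (fractured sandstone): t_1 = 11.5 × 0.10 / 0.007458 = 154.2 d
  layer 2 (karst limestone): t_2 = 10.6 × 0.07 / 0.007458 = 99.49 d
  layer 3 (silt): t_3 = 11.6 × 0.11 / 0.007458 = 171.1 d
  layer 4 (silty sand): t_4 = 13.7 × 0.14 / 0.007458 = 257.2 d
Total t = Σ t_i = 681.9 days.

682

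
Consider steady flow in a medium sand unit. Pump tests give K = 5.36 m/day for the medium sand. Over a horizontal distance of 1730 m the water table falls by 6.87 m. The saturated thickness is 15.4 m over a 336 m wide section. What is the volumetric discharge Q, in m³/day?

110

Cross-sectional area A = 336 × 15.4 = 5174 m².
Hydraulic gradient i = Δh / L = 6.87 / 1730 = 0.003971.
Darcy's law: Q = K · A · i = 5.360 × 5174 × 0.003971 = 110.1 m³/day.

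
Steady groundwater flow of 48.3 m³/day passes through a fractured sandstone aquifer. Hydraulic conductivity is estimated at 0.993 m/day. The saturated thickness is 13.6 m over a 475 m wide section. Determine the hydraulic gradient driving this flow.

Cross-sectional area A = 475 × 13.6 = 6460 m².
From Q = K·A·i, i = Q / (K·A) = 48.3 / (0.9930 × 6460) = 0.007529.

0.00753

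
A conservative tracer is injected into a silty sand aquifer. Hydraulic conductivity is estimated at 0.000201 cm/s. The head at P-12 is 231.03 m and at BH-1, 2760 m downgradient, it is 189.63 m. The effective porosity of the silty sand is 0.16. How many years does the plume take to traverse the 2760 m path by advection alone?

464

Convert K: 0.000201 cm/s × 864 = 0.1737 m/day.
Hydraulic gradient i = (231.03 − 189.63) / 2760 = 41.4 / 2760 = 0.01500.
Darcy flux q = K · i = 0.1737 × 0.01500 = 0.002605 m/day.
Seepage velocity v = q / n_e = 0.002605 / 0.16 = 0.01628 m/day.
Travel time t = L / v = 2760 / 0.01628 = 1.695e+05 days = 464.1 years.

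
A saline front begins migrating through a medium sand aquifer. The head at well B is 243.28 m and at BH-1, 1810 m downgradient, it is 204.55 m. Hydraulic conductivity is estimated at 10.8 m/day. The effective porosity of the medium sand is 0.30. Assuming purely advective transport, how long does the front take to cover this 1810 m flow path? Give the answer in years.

Hydraulic gradient i = (243.28 − 204.55) / 1810 = 38.73 / 1810 = 0.02140.
Darcy flux q = K · i = 10.80 × 0.02140 = 0.2311 m/day.
Seepage velocity v = q / n_e = 0.2311 / 0.30 = 0.7703 m/day.
Travel time t = L / v = 1810 / 0.7703 = 2350 days = 6.433 years.

6.43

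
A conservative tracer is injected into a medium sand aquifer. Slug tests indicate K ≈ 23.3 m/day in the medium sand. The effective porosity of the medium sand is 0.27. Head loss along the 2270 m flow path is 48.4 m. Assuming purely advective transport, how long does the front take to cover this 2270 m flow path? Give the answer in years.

3.38

Hydraulic gradient i = Δh / L = 48.4 / 2270 = 0.02132.
Darcy flux q = K · i = 23.30 × 0.02132 = 0.4968 m/day.
Seepage velocity v = q / n_e = 0.4968 / 0.27 = 1.840 m/day.
Travel time t = L / v = 2270 / 1.840 = 1234 days = 3.378 years.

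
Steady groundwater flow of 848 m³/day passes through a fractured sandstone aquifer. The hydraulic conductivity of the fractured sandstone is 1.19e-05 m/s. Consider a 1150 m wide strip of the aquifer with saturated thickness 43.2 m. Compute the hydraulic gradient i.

Convert K: 1.19e-05 m/s × 86400 = 1.028 m/day.
Cross-sectional area A = 1150 × 43.2 = 49680 m².
From Q = K·A·i, i = Q / (K·A) = 848 / (1.028 × 49680) = 0.01660.

0.0166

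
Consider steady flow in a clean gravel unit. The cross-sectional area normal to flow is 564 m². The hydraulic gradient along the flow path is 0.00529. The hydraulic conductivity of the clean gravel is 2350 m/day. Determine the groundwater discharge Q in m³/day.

7010

Hydraulic gradient i = 0.00529.
Darcy's law: Q = K · A · i = 2350 × 564.0 × 0.005290 = 7011 m³/day.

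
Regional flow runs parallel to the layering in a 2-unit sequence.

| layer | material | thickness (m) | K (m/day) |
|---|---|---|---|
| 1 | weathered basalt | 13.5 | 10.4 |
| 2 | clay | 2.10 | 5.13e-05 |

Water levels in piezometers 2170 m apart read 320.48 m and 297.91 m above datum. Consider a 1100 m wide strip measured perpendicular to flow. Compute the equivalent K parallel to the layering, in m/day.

9.00

Flow is parallel to layering, so each bed carries its own Darcy discharge and the transmissivities add.
Σ(K_i·b_i) = 10.4×13.5 + 5.13e-05×2.10 = 140.4 m²/day.
Total thickness b = 15.60 m, so K_eq = Σ(K_i·b_i)/b = 9.000 m/day.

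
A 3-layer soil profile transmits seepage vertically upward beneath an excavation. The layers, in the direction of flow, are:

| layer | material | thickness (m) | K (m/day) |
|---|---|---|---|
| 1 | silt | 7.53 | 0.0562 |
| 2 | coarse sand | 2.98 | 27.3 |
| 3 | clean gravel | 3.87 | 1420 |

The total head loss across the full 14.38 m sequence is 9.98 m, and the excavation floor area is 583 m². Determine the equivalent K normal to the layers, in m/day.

0.107

Flow is perpendicular to layering, so the layers act in series and the equivalent K is the thickness-weighted harmonic mean.
Total thickness L = 7.53 + 2.98 + 3.87 = 14.38 m.
Σ(b_i/K_i) = 7.53/0.0562 + 2.98/27.3 + 3.87/1420 = 134.1 d.
K_eq = L / Σ(b_i/K_i) = 14.38 / 134.1 = 0.1072 m/day.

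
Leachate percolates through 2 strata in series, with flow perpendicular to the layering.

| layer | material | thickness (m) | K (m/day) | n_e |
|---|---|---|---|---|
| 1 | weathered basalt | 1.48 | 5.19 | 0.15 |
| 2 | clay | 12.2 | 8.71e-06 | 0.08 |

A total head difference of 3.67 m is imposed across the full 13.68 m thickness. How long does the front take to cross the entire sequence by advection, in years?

With flow normal to the layers, continuity requires the same specific discharge q through every layer.
Σ(b_i/K_i) = 1.48/5.19 + 12.2/8.71e-06 = 1.401e+06 d.
q = Δh / Σ(b_i/K_i) = 3.67 / 1.401e+06 = 2.620e-06 m/day.
In each layer the seepage velocity is v_i = q/n_i, so the layer transit time is t_i = b_i·n_i / q:
  layer 1 (weathered basalt): t_1 = 1.48 × 0.15 / 2.620e-06 = 84728 d
  layer 2 (clay): t_2 = 12.2 × 0.08 / 2.620e-06 = 3.725e+05 d
Total t = Σ t_i = 4.572e+05 days = 1252 years.

1250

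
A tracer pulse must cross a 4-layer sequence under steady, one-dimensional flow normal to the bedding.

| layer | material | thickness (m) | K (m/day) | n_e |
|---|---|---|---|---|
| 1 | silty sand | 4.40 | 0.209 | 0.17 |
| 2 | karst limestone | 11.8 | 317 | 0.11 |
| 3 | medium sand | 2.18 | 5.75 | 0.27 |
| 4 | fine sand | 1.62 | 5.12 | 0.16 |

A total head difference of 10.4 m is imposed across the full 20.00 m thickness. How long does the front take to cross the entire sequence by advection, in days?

6.06

With flow normal to the layers, continuity requires the same specific discharge q through every layer.
Σ(b_i/K_i) = 4.40/0.209 + 11.8/317 + 2.18/5.75 + 1.62/5.12 = 21.79 d.
q = Δh / Σ(b_i/K_i) = 10.4 / 21.79 = 0.4774 m/day.
In each layer the seepage velocity is v_i = q/n_i, so the layer transit time is t_i = b_i·n_i / q:
  layer 1 (silty sand): t_1 = 4.40 × 0.17 / 0.4774 = 1.567 d
  layer 2 (karst limestone): t_2 = 11.8 × 0.11 / 0.4774 = 2.719 d
  layer 3 (medium sand): t_3 = 2.18 × 0.27 / 0.4774 = 1.233 d
  layer 4 (fine sand): t_4 = 1.62 × 0.16 / 0.4774 = 0.5430 d
Total t = Σ t_i = 6.062 days.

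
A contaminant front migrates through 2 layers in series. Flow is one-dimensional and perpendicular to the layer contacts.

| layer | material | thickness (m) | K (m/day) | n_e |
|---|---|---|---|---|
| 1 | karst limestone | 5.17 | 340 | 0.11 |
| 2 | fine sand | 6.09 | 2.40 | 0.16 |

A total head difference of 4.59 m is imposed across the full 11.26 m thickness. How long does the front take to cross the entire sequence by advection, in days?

0.858

With flow normal to the layers, continuity requires the same specific discharge q through every layer.
Σ(b_i/K_i) = 5.17/340 + 6.09/2.40 = 2.553 d.
q = Δh / Σ(b_i/K_i) = 4.59 / 2.553 = 1.798 m/day.
In each layer the seepage velocity is v_i = q/n_i, so the layer transit time is t_i = b_i·n_i / q:
  layer 1 (karst limestone): t_1 = 5.17 × 0.11 / 1.798 = 0.3163 d
  layer 2 (fine sand): t_2 = 6.09 × 0.16 / 1.798 = 0.5419 d
Total t = Σ t_i = 0.8582 days.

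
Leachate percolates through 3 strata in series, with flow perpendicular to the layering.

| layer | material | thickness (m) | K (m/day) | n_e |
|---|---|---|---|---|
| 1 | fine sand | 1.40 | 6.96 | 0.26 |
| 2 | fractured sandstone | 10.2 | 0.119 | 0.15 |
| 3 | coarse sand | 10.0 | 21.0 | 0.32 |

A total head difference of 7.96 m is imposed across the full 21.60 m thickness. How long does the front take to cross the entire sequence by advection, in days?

With flow normal to the layers, continuity requires the same specific discharge q through every layer.
Σ(b_i/K_i) = 1.40/6.96 + 10.2/0.119 + 10.0/21.0 = 86.39 d.
q = Δh / Σ(b_i/K_i) = 7.96 / 86.39 = 0.09214 m/day.
In each layer the seepage velocity is v_i = q/n_i, so the layer transit time is t_i = b_i·n_i / q:
  layer 1 (fine sand): t_1 = 1.40 × 0.26 / 0.09214 = 3.951 d
  layer 2 (fractured sandstone): t_2 = 10.2 × 0.15 / 0.09214 = 16.61 d
  layer 3 (coarse sand): t_3 = 10.0 × 0.32 / 0.09214 = 34.73 d
Total t = Σ t_i = 55.29 days.

55.3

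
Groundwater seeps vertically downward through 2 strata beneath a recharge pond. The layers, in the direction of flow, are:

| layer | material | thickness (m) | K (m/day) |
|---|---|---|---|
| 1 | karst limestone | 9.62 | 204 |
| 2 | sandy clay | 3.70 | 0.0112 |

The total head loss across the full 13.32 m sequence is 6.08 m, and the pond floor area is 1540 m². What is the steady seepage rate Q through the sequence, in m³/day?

28.3

Flow is perpendicular to layering, so the layers act in series and the equivalent K is the thickness-weighted harmonic mean.
Total thickness L = 9.62 + 3.70 = 13.32 m.
Σ(b_i/K_i) = 9.62/204 + 3.70/0.0112 = 330.4 d.
K_eq = L / Σ(b_i/K_i) = 13.32 / 330.4 = 0.04031 m/day.
Q = K_eq · A · (Δh/L) = 0.04031 × 1540 × (6.08/13.32) = 28.34 m³/day.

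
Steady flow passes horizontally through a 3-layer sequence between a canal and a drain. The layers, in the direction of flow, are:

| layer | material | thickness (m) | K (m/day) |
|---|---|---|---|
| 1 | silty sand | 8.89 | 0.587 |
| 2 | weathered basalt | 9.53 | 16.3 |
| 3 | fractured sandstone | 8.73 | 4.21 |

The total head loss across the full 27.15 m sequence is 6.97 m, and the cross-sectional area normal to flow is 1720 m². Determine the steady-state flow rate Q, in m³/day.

673

Flow is perpendicular to layering, so the layers act in series and the equivalent K is the thickness-weighted harmonic mean.
Total thickness L = 8.89 + 9.53 + 8.73 = 27.15 m.
Σ(b_i/K_i) = 8.89/0.587 + 9.53/16.3 + 8.73/4.21 = 17.80 d.
K_eq = L / Σ(b_i/K_i) = 27.15 / 17.80 = 1.525 m/day.
Q = K_eq · A · (Δh/L) = 1.525 × 1720 × (6.97/27.15) = 673.4 m³/day.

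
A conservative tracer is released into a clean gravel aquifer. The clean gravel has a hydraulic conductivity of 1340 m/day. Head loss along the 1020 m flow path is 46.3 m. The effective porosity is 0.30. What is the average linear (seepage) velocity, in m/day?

203

Hydraulic gradient i = Δh / L = 46.3 / 1020 = 0.04539.
Darcy flux q = K · i = 1340 × 0.04539 = 60.83 m/day.
Seepage velocity v = q / n_e = 60.83 / 0.30 = 202.8 m/day.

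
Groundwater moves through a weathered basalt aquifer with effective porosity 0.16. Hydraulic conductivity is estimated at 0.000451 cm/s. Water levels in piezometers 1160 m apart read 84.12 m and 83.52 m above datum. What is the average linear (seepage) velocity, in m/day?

Convert K: 0.000451 cm/s × 864 = 0.3897 m/day.
Hydraulic gradient i = (84.12 − 83.52) / 1160 = 0.6 / 1160 = 0.0005172.
Darcy flux q = K · i = 0.3897 × 0.0005172 = 0.0002016 m/day.
Seepage velocity v = q / n_e = 0.0002016 / 0.16 = 0.001260 m/day.

0.00126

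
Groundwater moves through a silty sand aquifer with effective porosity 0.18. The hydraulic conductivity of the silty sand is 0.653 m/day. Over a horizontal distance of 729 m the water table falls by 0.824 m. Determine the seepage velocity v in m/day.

0.00410

Hydraulic gradient i = Δh / L = 0.824 / 729 = 0.001130.
Darcy flux q = K · i = 0.6530 × 0.001130 = 0.0007381 m/day.
Seepage velocity v = q / n_e = 0.0007381 / 0.18 = 0.004101 m/day.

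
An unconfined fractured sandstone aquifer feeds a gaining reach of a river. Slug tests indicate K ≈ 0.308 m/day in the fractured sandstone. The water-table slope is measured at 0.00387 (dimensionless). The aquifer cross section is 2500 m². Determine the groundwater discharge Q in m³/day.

2.98

Hydraulic gradient i = 0.00387.
Darcy's law: Q = K · A · i = 0.3080 × 2500 × 0.003870 = 2.980 m³/day.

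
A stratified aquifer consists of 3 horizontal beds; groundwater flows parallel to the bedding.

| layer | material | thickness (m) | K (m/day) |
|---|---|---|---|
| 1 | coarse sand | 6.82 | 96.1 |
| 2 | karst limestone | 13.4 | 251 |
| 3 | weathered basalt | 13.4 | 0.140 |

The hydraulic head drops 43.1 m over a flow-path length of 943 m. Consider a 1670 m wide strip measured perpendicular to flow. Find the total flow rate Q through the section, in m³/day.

307000

Flow is parallel to layering, so each bed carries its own Darcy discharge and the transmissivities add.
Σ(K_i·b_i) = 96.1×6.82 + 251×13.4 + 0.140×13.4 = 4021 m²/day.
Hydraulic gradient i = Δh / L = 43.1 / 943 = 0.04571.
Q = Σ(K_i·b_i) · W · i = 4021 × 1670 × 0.04571 = 3.069e+05 m³/day.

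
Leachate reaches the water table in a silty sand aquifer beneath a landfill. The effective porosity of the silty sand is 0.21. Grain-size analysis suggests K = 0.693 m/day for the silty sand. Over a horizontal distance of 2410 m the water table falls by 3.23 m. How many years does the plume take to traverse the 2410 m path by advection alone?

Hydraulic gradient i = Δh / L = 3.23 / 2410 = 0.001340.
Darcy flux q = K · i = 0.6930 × 0.001340 = 0.0009288 m/day.
Seepage velocity v = q / n_e = 0.0009288 / 0.21 = 0.004423 m/day.
Travel time t = L / v = 2410 / 0.004423 = 5.449e+05 days = 1492 years.

1490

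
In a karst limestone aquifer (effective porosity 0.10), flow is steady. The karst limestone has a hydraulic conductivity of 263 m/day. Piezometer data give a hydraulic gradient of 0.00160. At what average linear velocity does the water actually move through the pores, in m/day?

4.21

Hydraulic gradient i = 0.00160.
Darcy flux q = K · i = 263.0 × 0.001600 = 0.4208 m/day.
Seepage velocity v = q / n_e = 0.4208 / 0.10 = 4.208 m/day.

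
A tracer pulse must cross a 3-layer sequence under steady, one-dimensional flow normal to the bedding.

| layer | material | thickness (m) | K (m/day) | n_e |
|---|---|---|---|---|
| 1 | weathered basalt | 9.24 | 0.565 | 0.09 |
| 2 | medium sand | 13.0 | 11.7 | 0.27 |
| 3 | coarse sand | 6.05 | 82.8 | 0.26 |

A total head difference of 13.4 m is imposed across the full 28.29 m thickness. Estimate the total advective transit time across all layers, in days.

7.74

With flow normal to the layers, continuity requires the same specific discharge q through every layer.
Σ(b_i/K_i) = 9.24/0.565 + 13.0/11.7 + 6.05/82.8 = 17.54 d.
q = Δh / Σ(b_i/K_i) = 13.4 / 17.54 = 0.7640 m/day.
In each layer the seepage velocity is v_i = q/n_i, so the layer transit time is t_i = b_i·n_i / q:
  layer 1 (weathered basalt): t_1 = 9.24 × 0.09 / 0.7640 = 1.088 d
  layer 2 (medium sand): t_2 = 13.0 × 0.27 / 0.7640 = 4.594 d
  layer 3 (coarse sand): t_3 = 6.05 × 0.26 / 0.7640 = 2.059 d
Total t = Σ t_i = 7.741 days.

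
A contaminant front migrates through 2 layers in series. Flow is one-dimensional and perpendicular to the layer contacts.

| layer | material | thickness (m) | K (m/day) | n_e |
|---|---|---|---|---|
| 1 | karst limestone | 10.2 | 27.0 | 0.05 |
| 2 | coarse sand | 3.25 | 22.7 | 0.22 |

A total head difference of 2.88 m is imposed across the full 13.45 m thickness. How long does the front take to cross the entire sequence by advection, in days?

With flow normal to the layers, continuity requires the same specific discharge q through every layer.
Σ(b_i/K_i) = 10.2/27.0 + 3.25/22.7 = 0.5209 d.
q = Δh / Σ(b_i/K_i) = 2.88 / 0.5209 = 5.528 m/day.
In each layer the seepage velocity is v_i = q/n_i, so the layer transit time is t_i = b_i·n_i / q:
  layer 1 (karst limestone): t_1 = 10.2 × 0.05 / 5.528 = 0.09225 d
  layer 2 (coarse sand): t_2 = 3.25 × 0.22 / 5.528 = 0.1293 d
Total t = Σ t_i = 0.2216 days.

0.222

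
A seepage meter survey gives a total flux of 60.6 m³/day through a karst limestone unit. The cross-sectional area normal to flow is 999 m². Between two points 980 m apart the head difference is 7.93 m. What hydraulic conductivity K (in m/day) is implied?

7.50

Hydraulic gradient i = Δh / L = 7.93 / 980 = 0.008092.
From Q = K·A·i, K = Q / (A·i) = 60.6 / (999.0 × 0.008092) = 7.497 m/day.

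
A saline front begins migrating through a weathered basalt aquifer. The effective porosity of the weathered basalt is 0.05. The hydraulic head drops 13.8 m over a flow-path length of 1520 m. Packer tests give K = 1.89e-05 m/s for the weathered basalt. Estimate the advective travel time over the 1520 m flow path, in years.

Convert K: 1.89e-05 m/s × 86400 = 1.633 m/day.
Hydraulic gradient i = Δh / L = 13.8 / 1520 = 0.009079.
Darcy flux q = K · i = 1.633 × 0.009079 = 0.01483 m/day.
Seepage velocity v = q / n_e = 0.01483 / 0.05 = 0.2965 m/day.
Travel time t = L / v = 1520 / 0.2965 = 5126 days = 14.03 years.

14.0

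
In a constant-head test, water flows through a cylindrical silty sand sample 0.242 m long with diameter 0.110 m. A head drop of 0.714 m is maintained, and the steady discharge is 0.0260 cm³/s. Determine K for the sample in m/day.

Cross-sectional area A = π·(d/2)² = π × (0.110/2)² = 0.009503 m².
Convert discharge: 0.0260 cm³/s = 2.600e-08 m³/s.
Darcy's law rearranged: K = Q·L / (A·Δh) = 2.600e-08 × 0.242 / (0.009503 × 0.714) = 9.273e-07 m/s = 0.08012 m/day.

0.0801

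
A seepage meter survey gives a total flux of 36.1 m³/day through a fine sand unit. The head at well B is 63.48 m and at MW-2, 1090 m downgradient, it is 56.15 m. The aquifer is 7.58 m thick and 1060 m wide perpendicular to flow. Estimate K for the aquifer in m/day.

0.668

Cross-sectional area A = 1060 × 7.58 = 8035 m².
Hydraulic gradient i = (63.48 − 56.15) / 1090 = 7.33 / 1090 = 0.006725.
From Q = K·A·i, K = Q / (A·i) = 36.1 / (8035 × 0.006725) = 0.6681 m/day.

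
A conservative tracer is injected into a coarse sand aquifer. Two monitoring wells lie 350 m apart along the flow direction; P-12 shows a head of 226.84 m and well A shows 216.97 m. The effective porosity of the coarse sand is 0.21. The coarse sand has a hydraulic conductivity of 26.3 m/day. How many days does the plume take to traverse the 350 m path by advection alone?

Hydraulic gradient i = (226.84 − 216.97) / 350 = 9.87 / 350 = 0.02820.
Darcy flux q = K · i = 26.30 × 0.02820 = 0.7417 m/day.
Seepage velocity v = q / n_e = 0.7417 / 0.21 = 3.532 m/day.
Travel time t = L / v = 350 / 3.532 = 99.10 days.

99.1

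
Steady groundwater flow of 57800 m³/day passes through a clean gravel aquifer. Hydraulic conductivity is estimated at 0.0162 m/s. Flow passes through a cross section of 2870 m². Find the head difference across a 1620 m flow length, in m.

Convert K: 0.0162 m/s × 86400 = 1400 m/day.
From Q = K·A·i, i = Q / (K·A) = 57800 / (1400 × 2870) = 0.01439.
Head loss Δh = i · L = 0.01439 × 1620 = 23.31 m.

23.3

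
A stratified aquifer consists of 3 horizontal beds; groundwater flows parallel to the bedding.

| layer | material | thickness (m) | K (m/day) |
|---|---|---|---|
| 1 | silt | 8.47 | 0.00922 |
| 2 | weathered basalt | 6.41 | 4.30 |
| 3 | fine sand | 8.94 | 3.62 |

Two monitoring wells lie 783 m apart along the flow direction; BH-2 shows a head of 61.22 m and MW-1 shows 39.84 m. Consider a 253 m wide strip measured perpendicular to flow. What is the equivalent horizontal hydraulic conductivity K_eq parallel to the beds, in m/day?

2.52

Flow is parallel to layering, so each bed carries its own Darcy discharge and the transmissivities add.
Σ(K_i·b_i) = 0.00922×8.47 + 4.30×6.41 + 3.62×8.94 = 60.00 m²/day.
Total thickness b = 23.82 m, so K_eq = Σ(K_i·b_i)/b = 2.519 m/day.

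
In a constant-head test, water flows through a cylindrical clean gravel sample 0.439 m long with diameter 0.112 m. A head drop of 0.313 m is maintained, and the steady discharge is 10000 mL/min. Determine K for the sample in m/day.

2050

Cross-sectional area A = π·(d/2)² = π × (0.112/2)² = 0.009852 m².
Convert discharge: 10000 mL/min = 0.0001667 m³/s.
Darcy's law rearranged: K = Q·L / (A·Δh) = 0.0001667 × 0.439 / (0.009852 × 0.313) = 0.02373 m/s = 2050 m/day.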